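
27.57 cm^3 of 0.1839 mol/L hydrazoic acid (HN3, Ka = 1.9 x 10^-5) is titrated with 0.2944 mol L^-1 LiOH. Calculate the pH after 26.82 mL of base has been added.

12.72

n(acid) = 0.1839 x 0.02757 = 0.005070 mol; n(LiOH) added = 0.2944 x 0.02682 = 0.007896 mol.
Base is in excess by 0.007896 - 0.005070 = 0.002826 mol in a total volume of 0.05439 L.
[OH^-] = 0.002826/0.05439 = 0.05195 M, so pOH = 1.28 and pH = 14.00 - 1.28 = 12.72.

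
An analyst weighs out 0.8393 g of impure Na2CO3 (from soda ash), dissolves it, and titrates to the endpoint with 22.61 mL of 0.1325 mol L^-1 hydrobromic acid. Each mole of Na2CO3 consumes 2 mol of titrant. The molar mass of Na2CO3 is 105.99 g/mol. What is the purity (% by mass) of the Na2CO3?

18.9%

n(HBr) = 0.1325 x 0.02261 = 0.002996 mol.
n(Na2CO3) = 0.002996 / 2 = 0.001498 mol.
mass of Na2CO3 = 0.001498 x 105.99 = 0.1588 g.
% purity = 0.1588 / 0.8393 x 100 = 18.9%.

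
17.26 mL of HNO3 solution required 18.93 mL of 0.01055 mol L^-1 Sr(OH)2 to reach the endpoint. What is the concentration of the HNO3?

n(Sr(OH)2) delivered = 0.01055 x 0.01893 = 0.0001997 mol.
The reaction is 2 HNO3 + 1 Sr(OH)2, so n(HNO3) = 0.0001997 x 2/1 = 0.0003994 mol.
[HNO3] = 0.0003994 mol / 0.01726 L = 0.0231 M.

0.0231 M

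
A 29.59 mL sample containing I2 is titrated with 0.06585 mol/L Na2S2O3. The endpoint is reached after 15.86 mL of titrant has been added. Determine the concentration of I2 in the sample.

0.0176 M

n(Na2S2O3) = 0.06585 x 0.01586 = 0.001044 mol.
From the balanced equation, 2 mol Na2S2O3 reacts with 1 mol I2, so n(I2) = 0.001044 x 1/2 = 0.0005222 mol.
[I2] = 0.0005222 / 0.02959 L = 0.0176 M.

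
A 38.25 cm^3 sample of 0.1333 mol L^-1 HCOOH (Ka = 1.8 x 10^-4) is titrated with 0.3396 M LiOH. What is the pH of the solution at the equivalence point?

8.36

n(HCOOH) = 0.1333 x 0.03825 = 0.005099 mol; V(LiOH) at equivalence = 0.005099/0.3396 = 0.01501 L.
At equivalence all the acid is converted to HCOO-; total volume = 0.03825 + 0.01501 = 0.05326 L, so [HCOO-] = 0.005099/0.05326 = 0.09573 M.
Kb = Kw/Ka = 1.0e-14 / 1.8 x 10^-4 = 5.56e-11.
[OH^-] = sqrt(Kb x [HCOO-]) = sqrt(5.56e-11 x 0.09573) = 2.31e-6 M.
pOH = 5.64, so pH = 14.00 - 5.64 = 8.36.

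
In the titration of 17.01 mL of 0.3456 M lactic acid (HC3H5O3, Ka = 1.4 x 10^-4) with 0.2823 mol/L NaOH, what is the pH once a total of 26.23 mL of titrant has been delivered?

12.55

n(acid) = 0.3456 x 0.01701 = 0.005879 mol; n(NaOH) added = 0.2823 x 0.02623 = 0.007405 mol.
Base is in excess by 0.007405 - 0.005879 = 0.001526 mol in a total volume of 0.04324 L.
[OH^-] = 0.001526/0.04324 = 0.03529 M, so pOH = 1.45 and pH = 14.00 - 1.45 = 12.55.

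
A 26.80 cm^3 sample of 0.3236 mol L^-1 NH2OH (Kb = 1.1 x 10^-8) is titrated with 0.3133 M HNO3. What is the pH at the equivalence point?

n(NH2OH) = 0.3236 x 0.02680 = 0.008672 mol; V(HNO3) at equivalence = 0.008672/0.3133 = 0.02768 L.
At equivalence the base is fully converted to NH3OH+; total volume = 0.05448 L, so [NH3OH+] = 0.008672/0.05448 = 0.1592 M.
Ka(NH3OH+) = Kw/Kb = 1.0e-14 / 1.1 x 10^-8 = 9.09e-7.
[H^+] = sqrt(Ka x [NH3OH+]) = sqrt(9.09e-7 x 0.1592) = 0.000380 M.
pH = -log(0.000380) = 3.42.

3.42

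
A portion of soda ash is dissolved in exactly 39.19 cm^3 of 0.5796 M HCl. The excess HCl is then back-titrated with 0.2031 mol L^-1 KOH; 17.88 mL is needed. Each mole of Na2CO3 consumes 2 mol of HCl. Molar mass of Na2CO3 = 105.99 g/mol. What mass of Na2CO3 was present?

1.01 g

Total n(HCl) added = 0.5796 x 0.03919 = 0.02271 mol.
n(KOH) used = 0.2031 x 0.01788 = 0.003631 mol, which equals the excess n(HCl).
So n(HCl) consumed by the sample = 0.02271 - 0.003631 = 0.01908 mol.
n(Na2CO3) = 0.01908 / 2 = 0.009542 mol.
mass = 0.009542 mol x 105.99 g/mol = 1.01 g.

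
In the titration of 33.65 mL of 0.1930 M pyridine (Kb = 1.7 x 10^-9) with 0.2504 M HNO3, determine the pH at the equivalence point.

n(C5H5N) = 0.1930 x 0.03365 = 0.006494 mol; V(HNO3) at equivalence = 0.006494/0.2504 = 0.02594 L.
At equivalence the base is fully converted to C5H5NH+; total volume = 0.05959 L, so [C5H5NH+] = 0.006494/0.05959 = 0.1090 M.
Ka(C5H5NH+) = Kw/Kb = 1.0e-14 / 1.7 x 10^-9 = 5.88e-6.
[H^+] = sqrt(Ka x [C5H5NH+]) = sqrt(5.88e-6 x 0.1090) = 0.000801 M.
pH = -log(0.000801) = 3.10.

3.10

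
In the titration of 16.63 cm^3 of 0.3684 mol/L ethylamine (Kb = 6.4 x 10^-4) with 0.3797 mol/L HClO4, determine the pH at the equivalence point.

n(C2H5NH2) = 0.3684 x 0.01663 = 0.006126 mol; V(HClO4) at equivalence = 0.006126/0.3797 = 0.01614 L.
At equivalence the base is fully converted to C2H5NH3+; total volume = 0.03277 L, so [C2H5NH3+] = 0.006126/0.03277 = 0.1870 M.
Ka(C2H5NH3+) = Kw/Kb = 1.0e-14 / 6.4 x 10^-4 = 1.56e-11.
[H^+] = sqrt(Ka x [C2H5NH3+]) = sqrt(1.56e-11 x 0.1870) = 1.71e-6 M.
pH = -log(1.71e-6) = 5.77.

5.77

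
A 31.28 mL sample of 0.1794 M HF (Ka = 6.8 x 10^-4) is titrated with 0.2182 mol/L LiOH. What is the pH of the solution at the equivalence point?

8.08

n(HF) = 0.1794 x 0.03128 = 0.005612 mol; V(LiOH) at equivalence = 0.005612/0.2182 = 0.02572 L.
At equivalence all the acid is converted to F-; total volume = 0.03128 + 0.02572 = 0.05700 L, so [F-] = 0.005612/0.05700 = 0.09845 M.
Kb = Kw/Ka = 1.0e-14 / 6.8 x 10^-4 = 1.47e-11.
[OH^-] = sqrt(Kb x [F-]) = sqrt(1.47e-11 x 0.09845) = 1.20e-6 M.
pOH = 5.92, so pH = 14.00 - 5.92 = 8.08.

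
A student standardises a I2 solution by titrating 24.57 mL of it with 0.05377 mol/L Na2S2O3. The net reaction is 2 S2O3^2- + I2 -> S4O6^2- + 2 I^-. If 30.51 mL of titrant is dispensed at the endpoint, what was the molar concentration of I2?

0.0334 M

n(Na2S2O3) = 0.05377 x 0.03051 = 0.001641 mol.
From the balanced equation, 2 mol Na2S2O3 reacts with 1 mol I2, so n(I2) = 0.001641 x 1/2 = 0.0008203 mol.
[I2] = 0.0008203 / 0.02457 L = 0.0334 M.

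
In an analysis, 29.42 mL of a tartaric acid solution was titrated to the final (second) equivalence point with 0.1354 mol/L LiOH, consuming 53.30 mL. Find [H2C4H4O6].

0.123 M

n(LiOH) = 0.1354 x 0.05330 = 0.007217 mol.
At the final (second) equivalence point, 2 mol OH^- react per mol H2C4H4O6, so n(H2C4H4O6) = 0.007217 / 2 = 0.003608 mol.
[H2C4H4O6] = 0.003608 / 0.02942 L = 0.123 M.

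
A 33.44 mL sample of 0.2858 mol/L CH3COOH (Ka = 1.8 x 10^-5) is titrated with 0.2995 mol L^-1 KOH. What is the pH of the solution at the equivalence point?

n(CH3COOH) = 0.2858 x 0.03344 = 0.009557 mol; V(KOH) at equivalence = 0.009557/0.2995 = 0.03191 L.
At equivalence all the acid is converted to CH3COO-; total volume = 0.03344 + 0.03191 = 0.06535 L, so [CH3COO-] = 0.009557/0.06535 = 0.1462 M.
Kb = Kw/Ka = 1.0e-14 / 1.8 x 10^-5 = 5.56e-10.
[OH^-] = sqrt(Kb x [CH3COO-]) = sqrt(5.56e-10 x 0.1462) = 9.01e-6 M.
pOH = 5.05, so pH = 14.00 - 5.05 = 8.95.

8.95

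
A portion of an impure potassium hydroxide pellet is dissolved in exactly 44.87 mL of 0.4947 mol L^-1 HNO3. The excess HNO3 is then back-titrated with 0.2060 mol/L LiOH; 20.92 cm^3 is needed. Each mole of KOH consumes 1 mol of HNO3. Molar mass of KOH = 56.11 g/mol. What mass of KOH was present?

Total n(HNO3) added = 0.4947 x 0.04487 = 0.02220 mol.
n(LiOH) used = 0.2060 x 0.02092 = 0.004310 mol, which equals the excess n(HNO3).
So n(HNO3) consumed by the sample = 0.02220 - 0.004310 = 0.01789 mol.
n(KOH) = 0.01789 / 1 = 0.01789 mol.
mass = 0.01789 mol x 56.11 g/mol = 1.00 g.

1.00 g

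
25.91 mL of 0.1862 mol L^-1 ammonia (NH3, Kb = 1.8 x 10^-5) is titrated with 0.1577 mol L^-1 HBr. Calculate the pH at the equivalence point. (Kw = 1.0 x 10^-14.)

n(NH3) = 0.1862 x 0.02591 = 0.004824 mol; V(HBr) at equivalence = 0.004824/0.1577 = 0.03059 L.
At equivalence the base is fully converted to NH4+; total volume = 0.05650 L, so [NH4+] = 0.004824/0.05650 = 0.08538 M.
Ka(NH4+) = Kw/Kb = 1.0e-14 / 1.8 x 10^-5 = 5.56e-10.
[H^+] = sqrt(Ka x [NH4+]) = sqrt(5.56e-10 x 0.08538) = 6.89e-6 M.
pH = -log(6.89e-6) = 5.16.

5.16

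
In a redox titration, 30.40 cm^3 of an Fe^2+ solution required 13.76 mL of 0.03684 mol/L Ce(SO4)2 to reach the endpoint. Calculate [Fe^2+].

0.0167 M

n(Ce(SO4)2) = 0.03684 x 0.01376 = 0.0005069 mol.
From the balanced equation, 1 mol Ce(SO4)2 reacts with 1 mol Fe^2+, so n(Fe^2+) = 0.0005069 x 1/1 = 0.0005069 mol.
[Fe^2+] = 0.0005069 / 0.03040 L = 0.0167 M.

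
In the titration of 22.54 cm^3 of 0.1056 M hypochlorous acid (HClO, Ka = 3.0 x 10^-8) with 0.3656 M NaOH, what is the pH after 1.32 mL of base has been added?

Initial n(HClO) = 0.1056 x 0.02254 = 0.002380 mol.
n(NaOH) added = 0.3656 x 0.001320 = 0.0004826 mol, converting that many moles of HClO to ClO-.
Remaining n(HClO) = 0.001898 mol; n(ClO-) = 0.0004826 mol.
By Henderson-Hasselbalch, pH = pKa + log([A^-]/[HA]) = 7.52 + log(0.0004826/0.001898) = 7.52 + (-0.59) = 6.93.

6.93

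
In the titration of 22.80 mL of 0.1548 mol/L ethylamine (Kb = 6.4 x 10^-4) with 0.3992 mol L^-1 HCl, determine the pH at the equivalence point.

n(C2H5NH2) = 0.1548 x 0.02280 = 0.003529 mol; V(HCl) at equivalence = 0.003529/0.3992 = 0.008841 L.
At equivalence the base is fully converted to C2H5NH3+; total volume = 0.03164 L, so [C2H5NH3+] = 0.003529/0.03164 = 0.1115 M.
Ka(C2H5NH3+) = Kw/Kb = 1.0e-14 / 6.4 x 10^-4 = 1.56e-11.
[H^+] = sqrt(Ka x [C2H5NH3+]) = sqrt(1.56e-11 x 0.1115) = 1.32e-6 M.
pH = -log(1.32e-6) = 5.88.

5.88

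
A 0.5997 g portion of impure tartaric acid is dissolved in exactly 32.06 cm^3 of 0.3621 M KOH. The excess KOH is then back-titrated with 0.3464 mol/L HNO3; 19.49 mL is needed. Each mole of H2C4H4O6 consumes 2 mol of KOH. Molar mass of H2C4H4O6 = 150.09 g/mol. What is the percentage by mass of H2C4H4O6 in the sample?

Total n(KOH) added = 0.3621 x 0.03206 = 0.01161 mol.
n(HNO3) used = 0.3464 x 0.01949 = 0.006751 mol, which equals the excess n(KOH).
So n(KOH) consumed by the sample = 0.01161 - 0.006751 = 0.004858 mol.
n(H2C4H4O6) = 0.004858 / 2 = 0.002429 mol.
mass H2C4H4O6 = 0.002429 x 150.09 = 0.3645 g, so %H2C4H4O6 = 0.3645/0.5997 x 100 = 60.8%.

60.8%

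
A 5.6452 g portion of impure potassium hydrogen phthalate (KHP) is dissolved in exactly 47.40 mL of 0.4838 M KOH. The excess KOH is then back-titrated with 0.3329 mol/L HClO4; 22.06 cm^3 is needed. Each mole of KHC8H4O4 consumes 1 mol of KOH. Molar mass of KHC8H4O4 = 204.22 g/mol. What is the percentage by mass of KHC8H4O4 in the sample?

56.4%

Total n(KOH) added = 0.4838 x 0.04740 = 0.02293 mol.
n(HClO4) used = 0.3329 x 0.02206 = 0.007344 mol, which equals the excess n(KOH).
So n(KOH) consumed by the sample = 0.02293 - 0.007344 = 0.01559 mol.
n(KHC8H4O4) = 0.01559 / 1 = 0.01559 mol.
mass KHC8H4O4 = 0.01559 x 204.22 = 3.183 g, so %KHC8H4O4 = 3.183/5.6452 x 100 = 56.4%.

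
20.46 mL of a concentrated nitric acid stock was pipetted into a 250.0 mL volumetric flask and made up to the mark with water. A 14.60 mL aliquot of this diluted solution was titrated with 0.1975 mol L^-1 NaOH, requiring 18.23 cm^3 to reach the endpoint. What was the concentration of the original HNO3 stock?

n(NaOH) = 0.1975 x 0.01823 = 0.003600 mol.
n(HNO3) in the aliquot = 0.003600 mol.
[diluted HNO3] = 0.003600 / 0.01460 = 0.2466 M.
Dilution factor = 250.0/20.46 = 12.22, so [stock] = 0.2466 x 12.22 = 3.01 M.

3.01 M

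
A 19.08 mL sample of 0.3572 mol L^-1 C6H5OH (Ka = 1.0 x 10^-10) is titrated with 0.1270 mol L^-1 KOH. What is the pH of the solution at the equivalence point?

n(C6H5OH) = 0.3572 x 0.01908 = 0.006815 mol; V(KOH) at equivalence = 0.006815/0.1270 = 0.05366 L.
At equivalence all the acid is converted to C6H5O-; total volume = 0.01908 + 0.05366 = 0.07274 L, so [C6H5O-] = 0.006815/0.07274 = 0.09369 M.
Kb = Kw/Ka = 1.0e-14 / 1.0 x 10^-10 = 0.000100.
[OH^-] = sqrt(Kb x [C6H5O-]) = sqrt(0.000100 x 0.09369) = 0.00306 M.
pOH = 2.51, so pH = 14.00 - 2.51 = 11.49.

11.49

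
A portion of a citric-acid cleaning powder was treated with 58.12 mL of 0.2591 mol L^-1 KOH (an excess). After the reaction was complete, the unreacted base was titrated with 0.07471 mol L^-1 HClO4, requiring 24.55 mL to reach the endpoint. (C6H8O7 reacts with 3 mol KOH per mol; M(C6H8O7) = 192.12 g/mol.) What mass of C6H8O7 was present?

Total n(KOH) added = 0.2591 x 0.05812 = 0.01506 mol.
n(HClO4) used = 0.07471 x 0.02455 = 0.001834 mol, which equals the excess n(KOH).
So n(KOH) consumed by the sample = 0.01506 - 0.001834 = 0.01322 mol.
n(C6H8O7) = 0.01322 / 3 = 0.004408 mol.
mass = 0.004408 mol x 192.12 g/mol = 0.847 g.

0.847 g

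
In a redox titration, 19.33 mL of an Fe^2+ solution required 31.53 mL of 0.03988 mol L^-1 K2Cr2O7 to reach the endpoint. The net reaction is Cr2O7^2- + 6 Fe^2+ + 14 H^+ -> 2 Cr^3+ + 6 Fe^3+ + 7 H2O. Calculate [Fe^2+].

0.390 M

n(K2Cr2O7) = 0.03988 x 0.03153 = 0.001257 mol.
From the balanced equation, 1 mol K2Cr2O7 reacts with 6 mol Fe^2+, so n(Fe^2+) = 0.001257 x 6/1 = 0.007544 mol.
[Fe^2+] = 0.007544 / 0.01933 L = 0.390 M.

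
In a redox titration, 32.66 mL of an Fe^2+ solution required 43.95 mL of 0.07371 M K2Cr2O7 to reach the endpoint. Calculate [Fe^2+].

0.595 M

n(K2Cr2O7) = 0.07371 x 0.04395 = 0.003240 mol.
From the balanced equation, 1 mol K2Cr2O7 reacts with 6 mol Fe^2+, so n(Fe^2+) = 0.003240 x 6/1 = 0.01944 mol.
[Fe^2+] = 0.01944 / 0.03266 L = 0.595 M.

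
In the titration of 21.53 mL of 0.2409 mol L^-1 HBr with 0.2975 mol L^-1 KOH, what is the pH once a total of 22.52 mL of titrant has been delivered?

n(acid) = 0.2409 x 0.02153 = 0.005187 mol; n(KOH) added = 0.2975 x 0.02252 = 0.006700 mol.
Base is in excess by 0.006700 - 0.005187 = 0.001513 mol in a total volume of 0.04405 L.
[OH^-] = 0.001513/0.04405 = 0.03435 M, so pOH = 1.46 and pH = 14.00 - 1.46 = 12.54.

12.54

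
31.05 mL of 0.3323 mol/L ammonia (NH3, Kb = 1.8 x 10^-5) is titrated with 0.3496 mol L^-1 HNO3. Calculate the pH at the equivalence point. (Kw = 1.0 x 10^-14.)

n(NH3) = 0.3323 x 0.03105 = 0.01032 mol; V(HNO3) at equivalence = 0.01032/0.3496 = 0.02951 L.
At equivalence the base is fully converted to NH4+; total volume = 0.06056 L, so [NH4+] = 0.01032/0.06056 = 0.1704 M.
Ka(NH4+) = Kw/Kb = 1.0e-14 / 1.8 x 10^-5 = 5.56e-10.
[H^+] = sqrt(Ka x [NH4+]) = sqrt(5.56e-10 x 0.1704) = 9.73e-6 M.
pH = -log(9.73e-6) = 5.01.

5.01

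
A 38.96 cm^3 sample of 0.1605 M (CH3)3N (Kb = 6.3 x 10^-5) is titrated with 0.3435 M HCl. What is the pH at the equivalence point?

n((CH3)3N) = 0.1605 x 0.03896 = 0.006253 mol; V(HCl) at equivalence = 0.006253/0.3435 = 0.01820 L.
At equivalence the base is fully converted to (CH3)3NH+; total volume = 0.05716 L, so [(CH3)3NH+] = 0.006253/0.05716 = 0.1094 M.
Ka((CH3)3NH+) = Kw/Kb = 1.0e-14 / 6.3 x 10^-5 = 1.59e-10.
[H^+] = sqrt(Ka x [(CH3)3NH+]) = sqrt(1.59e-10 x 0.1094) = 4.17e-6 M.
pH = -log(4.17e-6) = 5.38.

5.38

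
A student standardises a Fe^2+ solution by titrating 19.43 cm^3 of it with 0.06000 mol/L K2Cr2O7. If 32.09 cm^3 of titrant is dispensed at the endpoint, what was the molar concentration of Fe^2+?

n(K2Cr2O7) = 0.06000 x 0.03209 = 0.001925 mol.
From the balanced equation, 1 mol K2Cr2O7 reacts with 6 mol Fe^2+, so n(Fe^2+) = 0.001925 x 6/1 = 0.01155 mol.
[Fe^2+] = 0.01155 / 0.01943 L = 0.595 M.

0.595 M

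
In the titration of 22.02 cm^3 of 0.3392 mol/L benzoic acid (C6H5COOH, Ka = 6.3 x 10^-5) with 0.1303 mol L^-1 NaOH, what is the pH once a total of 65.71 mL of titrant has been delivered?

n(acid) = 0.3392 x 0.02202 = 0.007469 mol; n(NaOH) added = 0.1303 x 0.06571 = 0.008562 mol.
Base is in excess by 0.008562 - 0.007469 = 0.001093 mol in a total volume of 0.08773 L.
[OH^-] = 0.001093/0.08773 = 0.01246 M, so pOH = 1.90 and pH = 14.00 - 1.90 = 12.10.

12.10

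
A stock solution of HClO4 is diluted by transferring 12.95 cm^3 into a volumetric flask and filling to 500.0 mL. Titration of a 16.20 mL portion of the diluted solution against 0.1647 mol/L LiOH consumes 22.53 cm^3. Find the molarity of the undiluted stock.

n(LiOH) = 0.1647 x 0.02253 = 0.003711 mol.
n(HClO4) in the aliquot = 0.003711 mol.
[diluted HClO4] = 0.003711 / 0.01620 = 0.2291 M.
Dilution factor = 500.0/12.95 = 38.61, so [stock] = 0.2291 x 38.61 = 8.84 M.

8.84 M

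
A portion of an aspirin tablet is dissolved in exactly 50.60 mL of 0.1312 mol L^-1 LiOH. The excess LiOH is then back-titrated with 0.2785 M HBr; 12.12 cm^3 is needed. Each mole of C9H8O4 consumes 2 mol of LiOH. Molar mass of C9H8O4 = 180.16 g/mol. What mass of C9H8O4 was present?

Total n(LiOH) added = 0.1312 x 0.05060 = 0.006639 mol.
n(HBr) used = 0.2785 x 0.01212 = 0.003375 mol, which equals the excess n(LiOH).
So n(LiOH) consumed by the sample = 0.006639 - 0.003375 = 0.003263 mol.
n(C9H8O4) = 0.003263 / 2 = 0.001632 mol.
mass = 0.001632 mol x 180.16 g/mol = 0.294 g.

0.294 g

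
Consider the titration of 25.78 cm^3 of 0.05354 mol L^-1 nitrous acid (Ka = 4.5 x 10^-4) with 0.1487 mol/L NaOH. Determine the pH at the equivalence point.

n(HNO2) = 0.05354 x 0.02578 = 0.001380 mol; V(NaOH) at equivalence = 0.001380/0.1487 = 0.009282 L.
At equivalence all the acid is converted to NO2-; total volume = 0.02578 + 0.009282 = 0.03506 L, so [NO2-] = 0.001380/0.03506 = 0.03937 M.
Kb = Kw/Ka = 1.0e-14 / 4.5 x 10^-4 = 2.22e-11.
[OH^-] = sqrt(Kb x [NO2-]) = sqrt(2.22e-11 x 0.03937) = 9.35e-7 M.
pOH = 6.03, so pH = 14.00 - 6.03 = 7.97.

7.97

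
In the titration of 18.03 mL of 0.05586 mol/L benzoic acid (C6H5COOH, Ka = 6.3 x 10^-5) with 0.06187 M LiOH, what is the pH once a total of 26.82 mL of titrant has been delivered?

n(acid) = 0.05586 x 0.01803 = 0.001007 mol; n(LiOH) added = 0.06187 x 0.02682 = 0.001659 mol.
Base is in excess by 0.001659 - 0.001007 = 0.0006522 mol in a total volume of 0.04485 L.
[OH^-] = 0.0006522/0.04485 = 0.01454 M, so pOH = 1.84 and pH = 14.00 - 1.84 = 12.16.

12.16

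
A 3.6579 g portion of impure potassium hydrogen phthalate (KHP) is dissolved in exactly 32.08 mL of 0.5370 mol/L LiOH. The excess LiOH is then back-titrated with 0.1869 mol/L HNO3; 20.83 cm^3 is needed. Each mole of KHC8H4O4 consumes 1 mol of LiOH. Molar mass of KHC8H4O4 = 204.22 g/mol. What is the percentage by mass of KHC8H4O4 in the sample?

Total n(LiOH) added = 0.5370 x 0.03208 = 0.01723 mol.
n(HNO3) used = 0.1869 x 0.02083 = 0.003893 mol, which equals the excess n(LiOH).
So n(LiOH) consumed by the sample = 0.01723 - 0.003893 = 0.01333 mol.
n(KHC8H4O4) = 0.01333 / 1 = 0.01333 mol.
mass KHC8H4O4 = 0.01333 x 204.22 = 2.723 g, so %KHC8H4O4 = 2.723/3.6579 x 100 = 74.4%.

74.4%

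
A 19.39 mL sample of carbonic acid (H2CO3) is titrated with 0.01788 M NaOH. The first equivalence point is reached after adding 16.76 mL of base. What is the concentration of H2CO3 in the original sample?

n(NaOH) = 0.01788 x 0.01676 = 0.0002997 mol.
At the first equivalence point, 1 mol OH^- react per mol H2CO3, so n(H2CO3) = 0.0002997 / 1 = 0.0002997 mol.
[H2CO3] = 0.0002997 / 0.01939 L = 0.0155 M.

0.0155 M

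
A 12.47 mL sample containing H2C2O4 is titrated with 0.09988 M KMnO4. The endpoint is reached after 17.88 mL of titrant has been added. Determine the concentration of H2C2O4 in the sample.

n(KMnO4) = 0.09988 x 0.01788 = 0.001786 mol.
From the balanced equation, 2 mol KMnO4 reacts with 5 mol H2C2O4, so n(H2C2O4) = 0.001786 x 5/2 = 0.004465 mol.
[H2C2O4] = 0.004465 / 0.01247 L = 0.358 M.

0.358 M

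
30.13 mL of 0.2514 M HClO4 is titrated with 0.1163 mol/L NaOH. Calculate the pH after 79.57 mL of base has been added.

12.18

n(acid) = 0.2514 x 0.03013 = 0.007575 mol; n(NaOH) added = 0.1163 x 0.07957 = 0.009254 mol.
Base is in excess by 0.009254 - 0.007575 = 0.001679 mol in a total volume of 0.1097 L.
[OH^-] = 0.001679/0.1097 = 0.01531 M, so pOH = 1.82 and pH = 14.00 - 1.82 = 12.18.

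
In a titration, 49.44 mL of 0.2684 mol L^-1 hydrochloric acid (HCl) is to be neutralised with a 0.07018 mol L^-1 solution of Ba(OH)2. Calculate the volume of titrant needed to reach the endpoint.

n(HCl) = 0.2684 mol/L x 0.04944 L = 0.01327 mol.
The neutralisation is 2 HCl : 1 Ba(OH)2, so n(Ba(OH)2) = 0.01327 x 1/2 = 0.006635 mol.
V(Ba(OH)2) = 0.006635 / 0.07018 = 0.09454 L = 94.5 mL.

94.5 mL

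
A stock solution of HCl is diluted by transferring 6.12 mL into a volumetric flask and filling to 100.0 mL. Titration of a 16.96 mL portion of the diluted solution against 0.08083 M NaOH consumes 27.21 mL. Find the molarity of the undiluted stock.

2.12 M

n(NaOH) = 0.08083 x 0.02721 = 0.002199 mol.
n(HCl) in the aliquot = 0.002199 mol.
[diluted HCl] = 0.002199 / 0.01696 = 0.1297 M.
Dilution factor = 100.0/6.120 = 16.34, so [stock] = 0.1297 x 16.34 = 2.12 M.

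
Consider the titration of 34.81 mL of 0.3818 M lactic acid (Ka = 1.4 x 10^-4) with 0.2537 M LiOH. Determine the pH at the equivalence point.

n(HC3H5O3) = 0.3818 x 0.03481 = 0.01329 mol; V(LiOH) at equivalence = 0.01329/0.2537 = 0.05239 L.
At equivalence all the acid is converted to C3H5O3-; total volume = 0.03481 + 0.05239 = 0.08720 L, so [C3H5O3-] = 0.01329/0.08720 = 0.1524 M.
Kb = Kw/Ka = 1.0e-14 / 1.4 x 10^-4 = 7.14e-11.
[OH^-] = sqrt(Kb x [C3H5O3-]) = sqrt(7.14e-11 x 0.1524) = 3.30e-6 M.
pOH = 5.48, so pH = 14.00 - 5.48 = 8.52.

8.52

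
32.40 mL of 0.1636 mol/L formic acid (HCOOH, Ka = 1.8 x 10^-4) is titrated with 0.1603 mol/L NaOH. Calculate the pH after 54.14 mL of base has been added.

12.59

n(acid) = 0.1636 x 0.03240 = 0.005301 mol; n(NaOH) added = 0.1603 x 0.05414 = 0.008679 mol.
Base is in excess by 0.008679 - 0.005301 = 0.003378 mol in a total volume of 0.08654 L.
[OH^-] = 0.003378/0.08654 = 0.03903 M, so pOH = 1.41 and pH = 14.00 - 1.41 = 12.59.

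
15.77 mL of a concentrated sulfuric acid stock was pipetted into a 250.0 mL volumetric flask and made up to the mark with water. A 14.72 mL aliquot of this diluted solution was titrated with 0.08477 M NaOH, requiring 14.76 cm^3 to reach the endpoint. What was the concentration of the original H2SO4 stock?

0.674 M

n(NaOH) = 0.08477 x 0.01476 = 0.001251 mol.
n(H2SO4) in the aliquot = 0.001251 x 1/2 = 0.0006256 mol.
[diluted H2SO4] = 0.0006256 / 0.01472 = 0.04250 M.
Dilution factor = 250.0/15.77 = 15.85, so [stock] = 0.04250 x 15.85 = 0.674 M.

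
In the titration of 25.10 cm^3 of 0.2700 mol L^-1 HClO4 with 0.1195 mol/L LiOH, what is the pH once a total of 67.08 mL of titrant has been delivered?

n(acid) = 0.2700 x 0.02510 = 0.006777 mol; n(LiOH) added = 0.1195 x 0.06708 = 0.008016 mol.
Base is in excess by 0.008016 - 0.006777 = 0.001239 mol in a total volume of 0.09218 L.
[OH^-] = 0.001239/0.09218 = 0.01344 M, so pOH = 1.87 and pH = 14.00 - 1.87 = 12.13.

12.13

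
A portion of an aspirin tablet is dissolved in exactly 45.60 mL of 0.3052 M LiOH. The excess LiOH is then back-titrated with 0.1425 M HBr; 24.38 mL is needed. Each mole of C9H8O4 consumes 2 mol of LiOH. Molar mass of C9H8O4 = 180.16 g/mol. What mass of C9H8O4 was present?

0.941 g

Total n(LiOH) added = 0.3052 x 0.04560 = 0.01392 mol.
n(HBr) used = 0.1425 x 0.02438 = 0.003474 mol, which equals the excess n(LiOH).
So n(LiOH) consumed by the sample = 0.01392 - 0.003474 = 0.01044 mol.
n(C9H8O4) = 0.01044 / 2 = 0.005221 mol.
mass = 0.005221 mol x 180.16 g/mol = 0.941 g.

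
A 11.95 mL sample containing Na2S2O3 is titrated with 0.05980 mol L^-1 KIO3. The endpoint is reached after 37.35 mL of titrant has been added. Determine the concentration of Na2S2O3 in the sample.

n(KIO3) = 0.05980 x 0.03735 = 0.002234 mol.
From the balanced equation, 1 mol KIO3 reacts with 6 mol Na2S2O3, so n(Na2S2O3) = 0.002234 x 6/1 = 0.01340 mol.
[Na2S2O3] = 0.01340 / 0.01195 L = 1.12 M.

1.12 M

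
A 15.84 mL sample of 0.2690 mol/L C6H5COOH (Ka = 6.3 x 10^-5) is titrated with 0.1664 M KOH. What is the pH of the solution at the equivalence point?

n(C6H5COOH) = 0.2690 x 0.01584 = 0.004261 mol; V(KOH) at equivalence = 0.004261/0.1664 = 0.02561 L.
At equivalence all the acid is converted to C6H5COO-; total volume = 0.01584 + 0.02561 = 0.04145 L, so [C6H5COO-] = 0.004261/0.04145 = 0.1028 M.
Kb = Kw/Ka = 1.0e-14 / 6.3 x 10^-5 = 1.59e-10.
[OH^-] = sqrt(Kb x [C6H5COO-]) = sqrt(1.59e-10 x 0.1028) = 4.04e-6 M.
pOH = 5.39, so pH = 14.00 - 5.39 = 8.61.

8.61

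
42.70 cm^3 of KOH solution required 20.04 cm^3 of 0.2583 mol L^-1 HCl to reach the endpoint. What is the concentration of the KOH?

0.121 M

n(HCl) delivered = 0.2583 x 0.02004 = 0.005176 mol.
For a 1:1 reaction, n(KOH) = 0.005176 mol.
[KOH] = 0.005176 mol / 0.04270 L = 0.121 M.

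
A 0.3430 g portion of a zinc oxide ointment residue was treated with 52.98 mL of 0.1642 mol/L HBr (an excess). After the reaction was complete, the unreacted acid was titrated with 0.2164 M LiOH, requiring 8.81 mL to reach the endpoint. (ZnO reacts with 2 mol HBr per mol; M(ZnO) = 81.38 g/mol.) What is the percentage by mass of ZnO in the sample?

80.6%

Total n(HBr) added = 0.1642 x 0.05298 = 0.008699 mol.
n(LiOH) used = 0.2164 x 0.008810 = 0.001906 mol, which equals the excess n(HBr).
So n(HBr) consumed by the sample = 0.008699 - 0.001906 = 0.006793 mol.
n(ZnO) = 0.006793 / 2 = 0.003396 mol.
mass ZnO = 0.003396 x 81.38 = 0.2764 g, so %ZnO = 0.2764/0.3430 x 100 = 80.6%.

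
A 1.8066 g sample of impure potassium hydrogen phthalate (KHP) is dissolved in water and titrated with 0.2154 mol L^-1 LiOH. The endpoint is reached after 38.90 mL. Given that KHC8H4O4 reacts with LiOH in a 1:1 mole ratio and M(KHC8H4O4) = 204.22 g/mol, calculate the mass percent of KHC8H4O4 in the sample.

n(LiOH) = 0.2154 x 0.03890 = 0.008379 mol.
n(KHC8H4O4) = 0.008379 / 1 = 0.008379 mol.
mass of KHC8H4O4 = 0.008379 x 204.22 = 1.711 g.
% purity = 1.711 / 1.8066 x 100 = 94.7%.

94.7%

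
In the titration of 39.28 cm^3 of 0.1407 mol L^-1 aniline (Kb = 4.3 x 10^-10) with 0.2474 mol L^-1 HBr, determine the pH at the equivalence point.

n(C6H5NH2) = 0.1407 x 0.03928 = 0.005527 mol; V(HBr) at equivalence = 0.005527/0.2474 = 0.02234 L.
At equivalence the base is fully converted to C6H5NH3+; total volume = 0.06162 L, so [C6H5NH3+] = 0.005527/0.06162 = 0.08969 M.
Ka(C6H5NH3+) = Kw/Kb = 1.0e-14 / 4.3 x 10^-10 = 2.33e-5.
[H^+] = sqrt(Ka x [C6H5NH3+]) = sqrt(2.33e-5 x 0.08969) = 0.00144 M.
pH = -log(0.00144) = 2.84.

2.84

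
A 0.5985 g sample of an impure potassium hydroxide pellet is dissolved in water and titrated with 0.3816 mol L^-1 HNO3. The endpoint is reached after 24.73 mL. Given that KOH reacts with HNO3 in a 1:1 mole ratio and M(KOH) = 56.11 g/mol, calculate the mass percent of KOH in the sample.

n(HNO3) = 0.3816 x 0.02473 = 0.009437 mol.
n(KOH) = 0.009437 / 1 = 0.009437 mol.
mass of KOH = 0.009437 x 56.11 = 0.5295 g.
% purity = 0.5295 / 0.5985 x 100 = 88.5%.

88.5%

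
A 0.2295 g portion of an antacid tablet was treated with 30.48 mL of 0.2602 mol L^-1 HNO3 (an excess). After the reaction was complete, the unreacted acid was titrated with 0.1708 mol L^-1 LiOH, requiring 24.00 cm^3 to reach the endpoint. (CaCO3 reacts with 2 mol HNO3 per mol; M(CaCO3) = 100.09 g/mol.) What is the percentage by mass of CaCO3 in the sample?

Total n(HNO3) added = 0.2602 x 0.03048 = 0.007931 mol.
n(LiOH) used = 0.1708 x 0.02400 = 0.004099 mol, which equals the excess n(HNO3).
So n(HNO3) consumed by the sample = 0.007931 - 0.004099 = 0.003832 mol.
n(CaCO3) = 0.003832 / 2 = 0.001916 mol.
mass CaCO3 = 0.001916 x 100.09 = 0.1918 g, so %CaCO3 = 0.1918/0.2295 x 100 = 83.6%.

83.6%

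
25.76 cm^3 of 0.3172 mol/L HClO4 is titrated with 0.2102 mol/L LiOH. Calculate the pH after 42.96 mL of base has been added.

n(acid) = 0.3172 x 0.02576 = 0.008171 mol; n(LiOH) added = 0.2102 x 0.04296 = 0.009030 mol.
Base is in excess by 0.009030 - 0.008171 = 0.0008591 mol in a total volume of 0.06872 L.
[OH^-] = 0.0008591/0.06872 = 0.01250 M, so pOH = 1.90 and pH = 14.00 - 1.90 = 12.10.

12.10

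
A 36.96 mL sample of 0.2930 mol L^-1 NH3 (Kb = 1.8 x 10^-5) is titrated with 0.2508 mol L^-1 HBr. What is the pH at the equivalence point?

n(NH3) = 0.2930 x 0.03696 = 0.01083 mol; V(HBr) at equivalence = 0.01083/0.2508 = 0.04318 L.
At equivalence the base is fully converted to NH4+; total volume = 0.08014 L, so [NH4+] = 0.01083/0.08014 = 0.1351 M.
Ka(NH4+) = Kw/Kb = 1.0e-14 / 1.8 x 10^-5 = 5.56e-10.
[H^+] = sqrt(Ka x [NH4+]) = sqrt(5.56e-10 x 0.1351) = 8.66e-6 M.
pH = -log(8.66e-6) = 5.06.

5.06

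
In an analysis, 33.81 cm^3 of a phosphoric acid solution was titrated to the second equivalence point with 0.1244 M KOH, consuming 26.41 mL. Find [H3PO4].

n(KOH) = 0.1244 x 0.02641 = 0.003285 mol.
At the second equivalence point, 2 mol OH^- react per mol H3PO4, so n(H3PO4) = 0.003285 / 2 = 0.001643 mol.
[H3PO4] = 0.001643 / 0.03381 L = 0.0486 M.

0.0486 M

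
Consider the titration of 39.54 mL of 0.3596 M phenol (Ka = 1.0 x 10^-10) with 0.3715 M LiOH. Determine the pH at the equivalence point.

11.63

n(C6H5OH) = 0.3596 x 0.03954 = 0.01422 mol; V(LiOH) at equivalence = 0.01422/0.3715 = 0.03827 L.
At equivalence all the acid is converted to C6H5O-; total volume = 0.03954 + 0.03827 = 0.07781 L, so [C6H5O-] = 0.01422/0.07781 = 0.1827 M.
Kb = Kw/Ka = 1.0e-14 / 1.0 x 10^-10 = 0.000100.
[OH^-] = sqrt(Kb x [C6H5O-]) = sqrt(0.000100 x 0.1827) = 0.00427 M.
pOH = 2.37, so pH = 14.00 - 2.37 = 11.63.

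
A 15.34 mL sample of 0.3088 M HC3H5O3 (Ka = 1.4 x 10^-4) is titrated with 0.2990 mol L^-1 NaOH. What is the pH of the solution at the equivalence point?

8.52

n(HC3H5O3) = 0.3088 x 0.01534 = 0.004737 mol; V(NaOH) at equivalence = 0.004737/0.2990 = 0.01584 L.
At equivalence all the acid is converted to C3H5O3-; total volume = 0.01534 + 0.01584 = 0.03118 L, so [C3H5O3-] = 0.004737/0.03118 = 0.1519 M.
Kb = Kw/Ka = 1.0e-14 / 1.4 x 10^-4 = 7.14e-11.
[OH^-] = sqrt(Kb x [C3H5O3-]) = sqrt(7.14e-11 x 0.1519) = 3.29e-6 M.
pOH = 5.48, so pH = 14.00 - 5.48 = 8.52.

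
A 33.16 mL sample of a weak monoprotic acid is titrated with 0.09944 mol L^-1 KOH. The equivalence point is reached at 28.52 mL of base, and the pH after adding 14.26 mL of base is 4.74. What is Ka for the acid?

14.26 mL is half of the equivalence volume, so this is the half-equivalence point where [HA] = [A^-].
At half-equivalence pH = pKa, so pKa = 4.74.
Ka = 10^(-4.74) = 1.8 x 10^-5.

1.8 x 10^-5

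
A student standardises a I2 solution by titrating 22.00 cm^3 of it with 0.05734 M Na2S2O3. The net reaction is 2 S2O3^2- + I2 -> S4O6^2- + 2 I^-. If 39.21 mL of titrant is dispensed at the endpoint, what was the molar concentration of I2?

0.0511 M

n(Na2S2O3) = 0.05734 x 0.03921 = 0.002248 mol.
From the balanced equation, 2 mol Na2S2O3 reacts with 1 mol I2, so n(I2) = 0.002248 x 1/2 = 0.001124 mol.
[I2] = 0.001124 / 0.02200 L = 0.0511 M.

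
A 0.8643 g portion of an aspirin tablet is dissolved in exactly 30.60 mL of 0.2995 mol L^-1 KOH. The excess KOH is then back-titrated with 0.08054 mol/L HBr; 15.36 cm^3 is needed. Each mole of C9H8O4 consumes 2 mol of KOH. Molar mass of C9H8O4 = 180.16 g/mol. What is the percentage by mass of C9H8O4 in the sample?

82.6%

Total n(KOH) added = 0.2995 x 0.03060 = 0.009165 mol.
n(HBr) used = 0.08054 x 0.01536 = 0.001237 mol, which equals the excess n(KOH).
So n(KOH) consumed by the sample = 0.009165 - 0.001237 = 0.007928 mol.
n(C9H8O4) = 0.007928 / 2 = 0.003964 mol.
mass C9H8O4 = 0.003964 x 180.16 = 0.7141 g, so %C9H8O4 = 0.7141/0.8643 x 100 = 82.6%.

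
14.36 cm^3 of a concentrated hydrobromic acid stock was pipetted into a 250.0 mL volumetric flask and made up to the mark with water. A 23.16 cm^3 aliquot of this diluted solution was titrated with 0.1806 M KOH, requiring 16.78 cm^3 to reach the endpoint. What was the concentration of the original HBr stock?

2.28 M

n(KOH) = 0.1806 x 0.01678 = 0.003030 mol.
n(HBr) in the aliquot = 0.003030 mol.
[diluted HBr] = 0.003030 / 0.02316 = 0.1308 M.
Dilution factor = 250.0/14.36 = 17.41, so [stock] = 0.1308 x 17.41 = 2.28 M.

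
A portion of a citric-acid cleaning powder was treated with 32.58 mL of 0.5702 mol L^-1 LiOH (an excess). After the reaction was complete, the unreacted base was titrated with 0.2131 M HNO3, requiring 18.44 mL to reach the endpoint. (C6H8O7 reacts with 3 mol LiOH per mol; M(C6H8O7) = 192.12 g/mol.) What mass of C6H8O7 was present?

0.938 g

Total n(LiOH) added = 0.5702 x 0.03258 = 0.01858 mol.
n(HNO3) used = 0.2131 x 0.01844 = 0.003930 mol, which equals the excess n(LiOH).
So n(LiOH) consumed by the sample = 0.01858 - 0.003930 = 0.01465 mol.
n(C6H8O7) = 0.01465 / 3 = 0.004883 mol.
mass = 0.004883 mol x 192.12 g/mol = 0.938 g.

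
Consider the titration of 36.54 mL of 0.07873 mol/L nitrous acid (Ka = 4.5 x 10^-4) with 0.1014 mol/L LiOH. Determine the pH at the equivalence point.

n(HNO2) = 0.07873 x 0.03654 = 0.002877 mol; V(LiOH) at equivalence = 0.002877/0.1014 = 0.02837 L.
At equivalence all the acid is converted to NO2-; total volume = 0.03654 + 0.02837 = 0.06491 L, so [NO2-] = 0.002877/0.06491 = 0.04432 M.
Kb = Kw/Ka = 1.0e-14 / 4.5 x 10^-4 = 2.22e-11.
[OH^-] = sqrt(Kb x [NO2-]) = sqrt(2.22e-11 x 0.04432) = 9.92e-7 M.
pOH = 6.00, so pH = 14.00 - 6.00 = 8.00.

8.00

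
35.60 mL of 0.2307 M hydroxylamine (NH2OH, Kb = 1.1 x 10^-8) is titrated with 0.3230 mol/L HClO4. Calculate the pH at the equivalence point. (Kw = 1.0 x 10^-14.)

n(NH2OH) = 0.2307 x 0.03560 = 0.008213 mol; V(HClO4) at equivalence = 0.008213/0.3230 = 0.02543 L.
At equivalence the base is fully converted to NH3OH+; total volume = 0.06103 L, so [NH3OH+] = 0.008213/0.06103 = 0.1346 M.
Ka(NH3OH+) = Kw/Kb = 1.0e-14 / 1.1 x 10^-8 = 9.09e-7.
[H^+] = sqrt(Ka x [NH3OH+]) = sqrt(9.09e-7 x 0.1346) = 0.000350 M.
pH = -log(0.000350) = 3.46.

3.46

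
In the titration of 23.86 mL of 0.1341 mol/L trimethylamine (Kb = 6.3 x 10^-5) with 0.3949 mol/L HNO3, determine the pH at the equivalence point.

5.40

n((CH3)3N) = 0.1341 x 0.02386 = 0.003200 mol; V(HNO3) at equivalence = 0.003200/0.3949 = 0.008102 L.
At equivalence the base is fully converted to (CH3)3NH+; total volume = 0.03196 L, so [(CH3)3NH+] = 0.003200/0.03196 = 0.1001 M.
Ka((CH3)3NH+) = Kw/Kb = 1.0e-14 / 6.3 x 10^-5 = 1.59e-10.
[H^+] = sqrt(Ka x [(CH3)3NH+]) = sqrt(1.59e-10 x 0.1001) = 3.99e-6 M.
pH = -log(3.99e-6) = 5.40.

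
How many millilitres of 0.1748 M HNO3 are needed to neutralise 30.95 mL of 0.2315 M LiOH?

41.0 mL

n(LiOH) = 0.2315 mol/L x 0.03095 L = 0.007165 mol.
At equivalence n(HNO3) = n(LiOH) = 0.007165 mol.
V(HNO3) = 0.007165 / 0.1748 = 0.04099 L = 41.0 mL.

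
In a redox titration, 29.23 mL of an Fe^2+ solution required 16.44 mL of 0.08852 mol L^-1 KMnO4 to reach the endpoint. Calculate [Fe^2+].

n(KMnO4) = 0.08852 x 0.01644 = 0.001455 mol.
From the balanced equation, 1 mol KMnO4 reacts with 5 mol Fe^2+, so n(Fe^2+) = 0.001455 x 5/1 = 0.007276 mol.
[Fe^2+] = 0.007276 / 0.02923 L = 0.249 M.

0.249 M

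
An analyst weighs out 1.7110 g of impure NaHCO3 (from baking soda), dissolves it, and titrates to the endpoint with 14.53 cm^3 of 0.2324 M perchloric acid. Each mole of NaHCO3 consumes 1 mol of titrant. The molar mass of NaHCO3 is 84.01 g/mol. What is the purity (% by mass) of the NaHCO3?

16.6%

n(HClO4) = 0.2324 x 0.01453 = 0.003377 mol.
n(NaHCO3) = 0.003377 / 1 = 0.003377 mol.
mass of NaHCO3 = 0.003377 x 84.01 = 0.2837 g.
% purity = 0.2837 / 1.7110 x 100 = 16.6%.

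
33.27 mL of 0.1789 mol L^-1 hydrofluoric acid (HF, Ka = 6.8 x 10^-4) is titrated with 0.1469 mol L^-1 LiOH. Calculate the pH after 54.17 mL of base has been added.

n(acid) = 0.1789 x 0.03327 = 0.005952 mol; n(LiOH) added = 0.1469 x 0.05417 = 0.007958 mol.
Base is in excess by 0.007958 - 0.005952 = 0.002006 mol in a total volume of 0.08744 L.
[OH^-] = 0.002006/0.08744 = 0.02294 M, so pOH = 1.64 and pH = 14.00 - 1.64 = 12.36.

12.36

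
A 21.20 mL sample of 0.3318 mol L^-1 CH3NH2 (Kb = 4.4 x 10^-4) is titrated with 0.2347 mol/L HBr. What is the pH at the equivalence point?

5.75

n(CH3NH2) = 0.3318 x 0.02120 = 0.007034 mol; V(HBr) at equivalence = 0.007034/0.2347 = 0.02997 L.
At equivalence the base is fully converted to CH3NH3+; total volume = 0.05117 L, so [CH3NH3+] = 0.007034/0.05117 = 0.1375 M.
Ka(CH3NH3+) = Kw/Kb = 1.0e-14 / 4.4 x 10^-4 = 2.27e-11.
[H^+] = sqrt(Ka x [CH3NH3+]) = sqrt(2.27e-11 x 0.1375) = 1.77e-6 M.
pH = -log(1.77e-6) = 5.75.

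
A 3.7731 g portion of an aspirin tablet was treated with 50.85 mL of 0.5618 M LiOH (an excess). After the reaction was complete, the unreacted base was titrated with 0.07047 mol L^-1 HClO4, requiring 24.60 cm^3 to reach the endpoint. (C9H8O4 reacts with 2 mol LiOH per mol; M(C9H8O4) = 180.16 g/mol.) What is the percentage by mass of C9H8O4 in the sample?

64.1%

Total n(LiOH) added = 0.5618 x 0.05085 = 0.02857 mol.
n(HClO4) used = 0.07047 x 0.02460 = 0.001734 mol, which equals the excess n(LiOH).
So n(LiOH) consumed by the sample = 0.02857 - 0.001734 = 0.02683 mol.
n(C9H8O4) = 0.02683 / 2 = 0.01342 mol.
mass C9H8O4 = 0.01342 x 180.16 = 2.417 g, so %C9H8O4 = 2.417/3.7731 x 100 = 64.1%.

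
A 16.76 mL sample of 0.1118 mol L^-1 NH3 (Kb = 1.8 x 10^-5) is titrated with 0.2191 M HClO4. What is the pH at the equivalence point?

n(NH3) = 0.1118 x 0.01676 = 0.001874 mol; V(HClO4) at equivalence = 0.001874/0.2191 = 0.008552 L.
At equivalence the base is fully converted to NH4+; total volume = 0.02531 L, so [NH4+] = 0.001874/0.02531 = 0.07403 M.
Ka(NH4+) = Kw/Kb = 1.0e-14 / 1.8 x 10^-5 = 5.56e-10.
[H^+] = sqrt(Ka x [NH4+]) = sqrt(5.56e-10 x 0.07403) = 6.41e-6 M.
pH = -log(6.41e-6) = 5.19.

5.19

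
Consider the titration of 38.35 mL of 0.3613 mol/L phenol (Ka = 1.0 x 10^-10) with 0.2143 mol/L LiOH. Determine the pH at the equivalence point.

n(C6H5OH) = 0.3613 x 0.03835 = 0.01386 mol; V(LiOH) at equivalence = 0.01386/0.2143 = 0.06466 L.
At equivalence all the acid is converted to C6H5O-; total volume = 0.03835 + 0.06466 = 0.1030 L, so [C6H5O-] = 0.01386/0.1030 = 0.1345 M.
Kb = Kw/Ka = 1.0e-14 / 1.0 x 10^-10 = 0.000100.
[OH^-] = sqrt(Kb x [C6H5O-]) = sqrt(0.000100 x 0.1345) = 0.00367 M.
pOH = 2.44, so pH = 14.00 - 2.44 = 11.56.

11.56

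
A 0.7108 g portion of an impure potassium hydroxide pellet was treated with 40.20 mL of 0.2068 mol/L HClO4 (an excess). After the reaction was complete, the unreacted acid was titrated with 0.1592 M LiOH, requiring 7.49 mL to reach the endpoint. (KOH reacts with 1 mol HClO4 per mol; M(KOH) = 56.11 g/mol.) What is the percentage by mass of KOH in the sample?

Total n(HClO4) added = 0.2068 x 0.04020 = 0.008313 mol.
n(LiOH) used = 0.1592 x 0.007490 = 0.001192 mol, which equals the excess n(HClO4).
So n(HClO4) consumed by the sample = 0.008313 - 0.001192 = 0.007121 mol.
n(KOH) = 0.007121 / 1 = 0.007121 mol.
mass KOH = 0.007121 x 56.11 = 0.3996 g, so %KOH = 0.3996/0.7108 x 100 = 56.2%.

56.2%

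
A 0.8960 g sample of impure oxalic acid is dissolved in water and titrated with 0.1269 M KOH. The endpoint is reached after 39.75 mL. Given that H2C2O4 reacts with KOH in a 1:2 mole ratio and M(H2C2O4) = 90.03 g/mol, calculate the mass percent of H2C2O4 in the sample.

n(KOH) = 0.1269 x 0.03975 = 0.005044 mol.
n(H2C2O4) = 0.005044 / 2 = 0.002522 mol.
mass of H2C2O4 = 0.002522 x 90.03 = 0.2271 g.
% purity = 0.2271 / 0.8960 x 100 = 25.3%.

25.3%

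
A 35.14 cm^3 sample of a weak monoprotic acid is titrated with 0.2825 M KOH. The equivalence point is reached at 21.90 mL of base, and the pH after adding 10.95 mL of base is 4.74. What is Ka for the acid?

10.95 mL is half of the equivalence volume, so this is the half-equivalence point where [HA] = [A^-].
At half-equivalence pH = pKa, so pKa = 4.74.
Ka = 10^(-4.74) = 1.8 x 10^-5.

1.8 x 10^-5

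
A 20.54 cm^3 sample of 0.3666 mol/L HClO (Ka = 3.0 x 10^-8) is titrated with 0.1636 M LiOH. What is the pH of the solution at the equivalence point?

10.29

n(HClO) = 0.3666 x 0.02054 = 0.007530 mol; V(LiOH) at equivalence = 0.007530/0.1636 = 0.04603 L.
At equivalence all the acid is converted to ClO-; total volume = 0.02054 + 0.04603 = 0.06657 L, so [ClO-] = 0.007530/0.06657 = 0.1131 M.
Kb = Kw/Ka = 1.0e-14 / 3.0 x 10^-8 = 3.33e-7.
[OH^-] = sqrt(Kb x [ClO-]) = sqrt(3.33e-7 x 0.1131) = 0.000194 M.
pOH = 3.71, so pH = 14.00 - 3.71 = 10.29.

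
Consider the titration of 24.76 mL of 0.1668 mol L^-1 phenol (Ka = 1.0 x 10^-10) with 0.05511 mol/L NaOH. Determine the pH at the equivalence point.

n(C6H5OH) = 0.1668 x 0.02476 = 0.004130 mol; V(NaOH) at equivalence = 0.004130/0.05511 = 0.07494 L.
At equivalence all the acid is converted to C6H5O-; total volume = 0.02476 + 0.07494 = 0.09970 L, so [C6H5O-] = 0.004130/0.09970 = 0.04142 M.
Kb = Kw/Ka = 1.0e-14 / 1.0 x 10^-10 = 0.000100.
[OH^-] = sqrt(Kb x [C6H5O-]) = sqrt(0.000100 x 0.04142) = 0.00204 M.
pOH = 2.69, so pH = 14.00 - 2.69 = 11.31.

11.31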